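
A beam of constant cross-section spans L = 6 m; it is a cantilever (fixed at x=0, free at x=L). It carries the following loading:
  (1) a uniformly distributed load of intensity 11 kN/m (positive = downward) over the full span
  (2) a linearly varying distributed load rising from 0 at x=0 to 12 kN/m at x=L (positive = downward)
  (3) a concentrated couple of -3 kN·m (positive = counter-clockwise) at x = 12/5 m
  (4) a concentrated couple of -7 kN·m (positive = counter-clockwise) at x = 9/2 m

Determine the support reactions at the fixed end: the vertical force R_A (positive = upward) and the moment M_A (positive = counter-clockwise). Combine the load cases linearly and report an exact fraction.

Load 1 — uniform load w=11 kN/m over full span:
  R_A = wL = 11·6 = 66 kN
  M_A = wL²/2 = 11·6²/2 = 198 kN·m
Load 2 — triangular load w₀=12 kN/m (0→w₀ over full span):
  R_A = w₀L/2 = 12·6/2 = 36 kN
  M_A = w₀L²/3 = 12·6²/3 = 144 kN·m
Load 3 — applied couple M₀=-3 kN·m at a=12/5 m (b=L-a=18/5):
  R_A = 0 kN
  M_A = -M₀ = -(-3) = 3 kN·m
Load 4 — applied couple M₀=-7 kN·m at a=9/2 m (b=L-a=3/2):
  R_A = 0 kN
  M_A = -M₀ = -(-7) = 7 kN·m
Superposition: R_A = 102 kN, M_A = 352 kN·m

R_A = 102 kN, M_A = 352 kN·m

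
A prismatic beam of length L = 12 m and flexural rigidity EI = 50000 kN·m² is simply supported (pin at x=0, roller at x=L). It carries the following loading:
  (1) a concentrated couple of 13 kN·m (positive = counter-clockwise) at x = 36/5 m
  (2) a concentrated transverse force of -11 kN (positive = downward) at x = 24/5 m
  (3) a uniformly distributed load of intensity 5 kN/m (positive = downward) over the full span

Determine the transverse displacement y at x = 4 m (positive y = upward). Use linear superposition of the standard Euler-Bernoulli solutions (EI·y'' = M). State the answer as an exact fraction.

y(4) = -61928/3515625 m

Load 1 — applied couple M₀=13 kN·m at a=36/5 m (b=L-a=24/5):
  y_1 = (M₀x³/(6L)+C₁x)/EI  [x≤a] with C₁=M₀(3b²-L²)/(6L)=-338/25 = (13·4³/(6·12)+(-338/25)·4)/50000 = -598/703125 m
Load 2 — point force P=-11 kN at a=24/5 m (b=L-a=36/5):
  y_2 = -Pbx(L²-b²-x²)/(6LEI)  [x≤a] = -(-11)·(36/5)·4·(12²-(36/5)²-4²)/(6·12·50000) = 2618/390625 m
Load 3 — uniform load w=5 kN/m over full span:
  y_3 = -wx(L³-2Lx²+x³)/(24EI) = -5·4·(12³-2·12·4²+4³)/(24·50000) = -44/1875 m
Superposition: y = Σ y_i = -61928/3515625 m ≈ -0.017615 m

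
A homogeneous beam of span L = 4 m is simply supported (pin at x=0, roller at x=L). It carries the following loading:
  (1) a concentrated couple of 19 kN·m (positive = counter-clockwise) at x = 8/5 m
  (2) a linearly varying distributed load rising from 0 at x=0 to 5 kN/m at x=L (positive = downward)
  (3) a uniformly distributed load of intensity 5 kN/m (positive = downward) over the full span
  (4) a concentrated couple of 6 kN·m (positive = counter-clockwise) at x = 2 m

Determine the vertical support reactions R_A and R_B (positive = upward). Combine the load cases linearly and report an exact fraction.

R_A = 235/12 kN, R_B = 125/12 kN

Load 1 — applied couple M₀=19 kN·m at a=8/5 m (b=L-a=12/5):
  R_A = M₀/L = 19/4 kN
  R_B = -M₀/L = -19/4 kN
Load 2 — triangular load w₀=5 kN/m (0→w₀ over full span):
  R_A = w₀L/6 = 5·4/6 = 10/3 kN
  R_B = w₀L/3 = 5·4/3 = 20/3 kN
Load 3 — uniform load w=5 kN/m over full span:
  R_A = wL/2 = 5·4/2 = 10 kN
  R_B = wL/2 = 5·4/2 = 10 kN
Load 4 — applied couple M₀=6 kN·m at a=2 m (b=L-a=2):
  R_A = M₀/L = 6/4 = 3/2 kN
  R_B = -M₀/L = -6/4 = -3/2 kN
Superposition: R_A = 235/12 kN, R_B = 125/12 kN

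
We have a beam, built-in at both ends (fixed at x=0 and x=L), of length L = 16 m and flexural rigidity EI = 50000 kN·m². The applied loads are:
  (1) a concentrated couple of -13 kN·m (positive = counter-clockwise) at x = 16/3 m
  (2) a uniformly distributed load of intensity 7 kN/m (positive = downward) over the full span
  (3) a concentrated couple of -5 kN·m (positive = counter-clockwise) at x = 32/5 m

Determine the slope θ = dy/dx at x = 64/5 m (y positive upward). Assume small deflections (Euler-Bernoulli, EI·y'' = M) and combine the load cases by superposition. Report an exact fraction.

θ(64/5) = 1879/390625 rad

Load 1 — applied couple M₀=-13 kN·m at a=16/3 m (b=L-a=32/3):
  θ_1 = (R_Ax²/2 - M_Ax - M₀(x-a))/EI  [x>a] with R_A=-13/12, M_A=0 = ((-13/12)·(64/5)²/2 - 0·(64/5) - (-13)·((64/5)-(16/3)))/50000 = 13/78125 rad
Load 2 — uniform load w=7 kN/m over full span:
  θ_2 = -wx(L-x)(L-2x)/(12EI) = -7·(64/5)·(16-(64/5))·(16-2·(64/5))/(12·50000) = 1792/390625 rad
Load 3 — applied couple M₀=-5 kN·m at a=32/5 m (b=L-a=48/5):
  θ_3 = (R_Ax²/2 - M_Ax - M₀(x-a))/EI  [x>a] with R_A=-9/20, M_A=-3/5 = ((-9/20)·(64/5)²/2 - (-3/5)·(64/5) - (-5)·((64/5)-(32/5)))/50000 = 22/390625 rad
Superposition: θ = Σ θ_i = 1879/390625 rad ≈ 0.004810 rad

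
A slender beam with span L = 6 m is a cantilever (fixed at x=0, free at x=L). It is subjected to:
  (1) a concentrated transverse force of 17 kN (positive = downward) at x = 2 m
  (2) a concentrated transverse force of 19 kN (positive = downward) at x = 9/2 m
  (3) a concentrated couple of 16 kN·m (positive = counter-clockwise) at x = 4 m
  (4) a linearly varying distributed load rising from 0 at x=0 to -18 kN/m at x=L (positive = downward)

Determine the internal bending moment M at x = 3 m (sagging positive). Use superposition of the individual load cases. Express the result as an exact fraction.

Load 1 — point force P=17 kN at a=2 m (b=L-a=4):
  M_1 = 0  [x>a] = 0 kN·m
Load 2 — point force P=19 kN at a=9/2 m (b=L-a=3/2):
  M_2 = -P(a-x)  [x≤a] = -19·((9/2)-3) = -57/2 kN·m
Load 3 — applied couple M₀=16 kN·m at a=4 m (b=L-a=2):
  M_3 = M₀  [x≤a] = 16 = 16 kN·m
Load 4 — triangular load w₀=-18 kN/m (0→w₀ over full span):
  M_4 = w₀Lx/2 - w₀L²/3 - w₀x³/(6L) = (-18)·6·3/2 - (-18)·6²/3 - (-18)·3³/(6·6) = 135/2 kN·m
Superposition: M = Σ M_i = 55 kN·m ≈ 55.000000 kN·m

M(3) = 55 kN·m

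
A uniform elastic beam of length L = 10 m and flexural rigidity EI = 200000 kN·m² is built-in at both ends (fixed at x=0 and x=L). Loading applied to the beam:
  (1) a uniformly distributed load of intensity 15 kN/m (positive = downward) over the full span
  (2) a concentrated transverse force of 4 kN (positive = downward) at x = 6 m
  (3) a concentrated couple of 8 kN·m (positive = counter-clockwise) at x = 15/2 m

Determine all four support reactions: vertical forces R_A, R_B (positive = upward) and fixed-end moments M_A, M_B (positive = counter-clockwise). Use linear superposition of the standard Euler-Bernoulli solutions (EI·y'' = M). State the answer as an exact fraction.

Load 1 — uniform load w=15 kN/m over full span:
  R_A = wL/2 = 15·10/2 = 75 kN
  M_A = wL²/12 = 15·10²/12 = 125 kN·m
  R_B = wL/2 = 15·10/2 = 75 kN
  M_B = -wL²/12 = -15·10²/12 = -125 kN·m
Load 2 — point force P=4 kN at a=6 m (b=L-a=4):
  R_A = Pb²(3a+b)/L³ = 4·4²·(3·6+4)/10³ = 176/125 kN
  M_A = Pab²/L² = 4·6·4²/10² = 96/25 kN·m
  R_B = Pa²(a+3b)/L³ = 4·6²·(6+3·4)/10³ = 324/125 kN
  M_B = -Pa²b/L² = -4·6²·4/10² = -144/25 kN·m
Load 3 — applied couple M₀=8 kN·m at a=15/2 m (b=L-a=5/2):
  R_A = 6M₀ab/L³ = 6·8·(15/2)·(5/2)/10³ = 9/10 kN
  M_A = M₀b(2a-b)/L² = 8·(5/2)·(2·(15/2)-(5/2))/10² = 5/2 kN·m
  R_B = -6M₀ab/L³ = -6·8·(15/2)·(5/2)/10³ = -9/10 kN
  M_B = M₀a(2b-a)/L² = 8·(15/2)·(2·(5/2)-(15/2))/10² = -3/2 kN·m
Superposition: R_A = 19327/250 kN, M_A = 6567/50 kN·m, R_B = 19173/250 kN, M_B = -6613/50 kN·m

R_A = 19327/250 kN, M_A = 6567/50 kN·m, R_B = 19173/250 kN, M_B = -6613/50 kN·m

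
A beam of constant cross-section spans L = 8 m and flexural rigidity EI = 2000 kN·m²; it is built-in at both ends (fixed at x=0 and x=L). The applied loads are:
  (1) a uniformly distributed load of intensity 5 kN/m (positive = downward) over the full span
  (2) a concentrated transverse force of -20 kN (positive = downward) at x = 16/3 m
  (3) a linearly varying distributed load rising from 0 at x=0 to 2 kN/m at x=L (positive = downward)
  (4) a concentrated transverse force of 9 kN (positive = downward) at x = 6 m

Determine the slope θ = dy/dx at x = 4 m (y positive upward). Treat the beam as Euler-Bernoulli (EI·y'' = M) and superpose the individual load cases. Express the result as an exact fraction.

θ(4) = 1697/1080000 rad

Load 1 — uniform load w=5 kN/m over full span:
  θ_1 = -wx(L-x)(L-2x)/(12EI) = -5·4·(8-4)·(8-2·4)/(12·2000) = 0 rad
Load 2 — point force P=-20 kN at a=16/3 m (b=L-a=8/3):
  θ_2 = -Pb²x(2aL-(3a+b)x)/(2L³EI)  [x≤a] = -(-20)·(8/3)²·4·(2·(16/3)·8-(3·(16/3)+(8/3))·4)/(2·8³·2000) = 2/675 rad
Load 3 — triangular load w₀=2 kN/m (0→w₀ over full span):
  θ_3 = -w₀(2x(L-x)(L-2x)(x+2L)+x²(L-x)²)/(120LEI) = -2·(2·4·(8-4)·(8-2·4)·(4+2·8)+4²·(8-4)²)/(120·8·2000) = -1/3750 rad
Load 4 — point force P=9 kN at a=6 m (b=L-a=2):
  θ_4 = -Pb²x(2aL-(3a+b)x)/(2L³EI)  [x≤a] = -9·2²·4·(2·6·8-(3·6+2)·4)/(2·8³·2000) = -9/8000 rad
Superposition: θ = Σ θ_i = 1697/1080000 rad ≈ 0.001571 rad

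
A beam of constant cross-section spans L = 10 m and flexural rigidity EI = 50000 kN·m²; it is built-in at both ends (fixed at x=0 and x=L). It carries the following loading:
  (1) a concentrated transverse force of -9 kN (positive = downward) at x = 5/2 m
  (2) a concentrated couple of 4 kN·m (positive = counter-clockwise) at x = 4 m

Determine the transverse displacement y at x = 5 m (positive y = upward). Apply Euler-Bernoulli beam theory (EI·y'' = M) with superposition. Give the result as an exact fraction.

y(5) = 439/800000 m

Load 1 — point force P=-9 kN at a=5/2 m (b=L-a=15/2):
  y_1 = -Pa²(L-x)²(3bL-(3b+a)(L-x))/(6L³EI)  [x>a] = -(-9)·(5/2)²·(10-5)²·(3·(15/2)·10-(3·(15/2)+(5/2))·(10-5))/(6·10³·50000) = 3/6400 m
Load 2 — applied couple M₀=4 kN·m at a=4 m (b=L-a=6):
  y_2 = (R_Ax³/6 - M_Ax²/2 - M₀(x-a)²/2)/EI  [x>a] with R_A=72/125, M_A=12/25 = ((72/125)·5³/6 - (12/25)·5²/2 - 4·(5-4)²/2)/50000 = 1/12500 m
Superposition: y = Σ y_i = 439/800000 m ≈ 0.000549 m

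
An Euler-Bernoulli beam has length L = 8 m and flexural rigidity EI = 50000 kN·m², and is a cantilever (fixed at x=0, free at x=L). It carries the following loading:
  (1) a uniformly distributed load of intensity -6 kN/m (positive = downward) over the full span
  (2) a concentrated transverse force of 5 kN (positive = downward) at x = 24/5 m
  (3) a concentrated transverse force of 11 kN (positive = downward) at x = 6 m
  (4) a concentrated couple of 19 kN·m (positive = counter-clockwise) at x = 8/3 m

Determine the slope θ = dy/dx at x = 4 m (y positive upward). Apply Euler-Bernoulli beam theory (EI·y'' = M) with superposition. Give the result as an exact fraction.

Load 1 — uniform load w=-6 kN/m over full span:
  θ_1 = -wx(x²-3Lx+3L²)/(6EI) = -(-6)·4·(4²-3·8·4+3·8²)/(6·50000) = 28/3125 rad
Load 2 — point force P=5 kN at a=24/5 m (b=L-a=16/5):
  θ_2 = -Px(2a-x)/(2EI)  [x≤a] = -5·4·(2·(24/5)-4)/(2·50000) = -7/6250 rad
Load 3 — point force P=11 kN at a=6 m (b=L-a=2):
  θ_3 = -Px(2a-x)/(2EI)  [x≤a] = -11·4·(2·6-4)/(2·50000) = -11/3125 rad
Load 4 — applied couple M₀=19 kN·m at a=8/3 m (b=L-a=16/3):
  θ_4 = M₀a/EI  [x>a] = 19·(8/3)/50000 = 19/18750 rad
Superposition: θ = Σ θ_i = 2/375 rad ≈ 0.005333 rad

θ(4) = 2/375 rad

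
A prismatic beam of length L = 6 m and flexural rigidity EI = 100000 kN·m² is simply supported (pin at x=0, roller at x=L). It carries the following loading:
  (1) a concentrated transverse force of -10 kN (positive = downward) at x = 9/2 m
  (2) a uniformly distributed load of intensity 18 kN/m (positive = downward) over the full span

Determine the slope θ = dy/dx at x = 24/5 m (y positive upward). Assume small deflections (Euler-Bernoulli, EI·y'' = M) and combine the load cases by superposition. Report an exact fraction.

Load 1 — point force P=-10 kN at a=9/2 m (b=L-a=3/2):
  θ_1 = -Pa(2L²-6Lx+3x²+a²)/(6LEI)  [x>a] = -(-10)·(9/2)·(2·6²-6·6·(24/5)+3·(24/5)²+(9/2)²)/(6·6·100000) = -1143/8000000 rad
Load 2 — uniform load w=18 kN/m over full span:
  θ_2 = -w(L³-6Lx²+4x³)/(24EI) = -18·(6³-6·6·(24/5)²+4·(24/5)³)/(24·100000) = 8019/6250000 rad
Superposition: θ = Σ θ_i = 228033/200000000 rad ≈ 0.001140 rad

θ(24/5) = 228033/200000000 rad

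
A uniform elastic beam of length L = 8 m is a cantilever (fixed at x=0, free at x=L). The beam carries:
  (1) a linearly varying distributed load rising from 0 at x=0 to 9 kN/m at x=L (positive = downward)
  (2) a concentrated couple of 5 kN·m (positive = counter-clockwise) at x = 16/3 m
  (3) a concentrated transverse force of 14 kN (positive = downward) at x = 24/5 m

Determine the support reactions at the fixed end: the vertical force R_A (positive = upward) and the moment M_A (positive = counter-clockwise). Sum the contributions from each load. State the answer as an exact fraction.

Load 1 — triangular load w₀=9 kN/m (0→w₀ over full span):
  R_A = w₀L/2 = 9·8/2 = 36 kN
  M_A = w₀L²/3 = 9·8²/3 = 192 kN·m
Load 2 — applied couple M₀=5 kN·m at a=16/3 m (b=L-a=8/3):
  R_A = 0 kN
  M_A = -M₀ = -5 kN·m
Load 3 — point force P=14 kN at a=24/5 m (b=L-a=16/5):
  R_A = P = 14 kN
  M_A = Pa = 14·(24/5) = 336/5 kN·m
Superposition: R_A = 50 kN, M_A = 1271/5 kN·m

R_A = 50 kN, M_A = 1271/5 kN·m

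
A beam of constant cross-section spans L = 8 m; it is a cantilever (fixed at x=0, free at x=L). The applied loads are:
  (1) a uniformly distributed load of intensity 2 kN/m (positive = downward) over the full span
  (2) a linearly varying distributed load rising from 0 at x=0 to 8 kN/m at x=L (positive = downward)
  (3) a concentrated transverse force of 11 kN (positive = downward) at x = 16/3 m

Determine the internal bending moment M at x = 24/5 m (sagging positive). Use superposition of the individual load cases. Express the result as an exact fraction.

Load 1 — uniform load w=2 kN/m over full span:
  M_1 = -w(L-x)²/2 = -2·(8-(24/5))²/2 = -256/25 kN·m
Load 2 — triangular load w₀=8 kN/m (0→w₀ over full span):
  M_2 = w₀Lx/2 - w₀L²/3 - w₀x³/(6L) = 8·8·(24/5)/2 - 8·8²/3 - 8·(24/5)³/(6·8) = -13312/375 kN·m
Load 3 — point force P=11 kN at a=16/3 m (b=L-a=8/3):
  M_3 = -P(a-x)  [x≤a] = -11·((16/3)-(24/5)) = -88/15 kN·m
Superposition: M = Σ M_i = -19352/375 kN·m ≈ -51.605333 kN·m

M(24/5) = -19352/375 kN·m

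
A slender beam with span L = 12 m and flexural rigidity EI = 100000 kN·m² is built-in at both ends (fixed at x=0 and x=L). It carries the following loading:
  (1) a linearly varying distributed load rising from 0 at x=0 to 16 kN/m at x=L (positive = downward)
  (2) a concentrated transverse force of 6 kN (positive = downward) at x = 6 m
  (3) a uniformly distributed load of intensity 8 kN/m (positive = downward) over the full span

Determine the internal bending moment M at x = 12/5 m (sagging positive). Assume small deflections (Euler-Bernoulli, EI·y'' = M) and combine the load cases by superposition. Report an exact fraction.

M(12/5) = -2049/125 kN·m

Load 1 — triangular load w₀=16 kN/m (0→w₀ over full span):
  M_1 = 3w₀Lx/20 - w₀L²/30 - w₀x³/(6L) = 3·16·12·(12/5)/20 - 16·12²/30 - 16·(12/5)³/(6·12) = -1344/125 kN·m
Load 2 — point force P=6 kN at a=6 m (b=L-a=6):
  M_2 = Pb²(3a+b)x/L³ - Pab²/L²  [x≤a] = 6·6²·(3·6+6)·(12/5)/12³ - 6·6·6²/12² = -9/5 kN·m
Load 3 — uniform load w=8 kN/m over full span:
  M_3 = wLx/2 - wL²/12 - wx²/2 = 8·12·(12/5)/2 - 8·12²/12 - 8·(12/5)²/2 = -96/25 kN·m
Superposition: M = Σ M_i = -2049/125 kN·m ≈ -16.392000 kN·m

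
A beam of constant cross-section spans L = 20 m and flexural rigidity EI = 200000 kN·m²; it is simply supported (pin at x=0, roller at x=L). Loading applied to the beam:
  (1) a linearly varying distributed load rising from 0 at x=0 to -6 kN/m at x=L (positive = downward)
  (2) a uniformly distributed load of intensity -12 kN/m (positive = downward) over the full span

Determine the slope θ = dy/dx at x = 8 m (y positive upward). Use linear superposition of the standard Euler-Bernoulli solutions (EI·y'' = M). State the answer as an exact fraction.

θ(8) = 1433/187500 rad

Load 1 — triangular load w₀=-6 kN/m (0→w₀ over full span):
  θ_1 = -w₀(7L⁴-30L²x²+15x⁴)/(360LEI) = -(-6)·(7·20⁴-30·20²·8²+15·8⁴)/(360·20·200000) = 323/187500 rad
Load 2 — uniform load w=-12 kN/m over full span:
  θ_2 = -w(L³-6Lx²+4x³)/(24EI) = -(-12)·(20³-6·20·8²+4·8³)/(24·200000) = 37/6250 rad
Superposition: θ = Σ θ_i = 1433/187500 rad ≈ 0.007643 rad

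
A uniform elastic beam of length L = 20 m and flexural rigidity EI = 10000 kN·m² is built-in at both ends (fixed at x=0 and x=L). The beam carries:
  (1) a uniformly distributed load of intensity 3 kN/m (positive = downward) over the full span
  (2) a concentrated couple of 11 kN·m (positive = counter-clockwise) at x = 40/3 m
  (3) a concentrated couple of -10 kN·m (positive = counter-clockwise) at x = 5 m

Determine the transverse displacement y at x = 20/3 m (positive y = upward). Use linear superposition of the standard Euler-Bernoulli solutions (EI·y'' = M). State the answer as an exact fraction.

Load 1 — uniform load w=3 kN/m over full span:
  y_1 = -wx²(L-x)²/(24EI) = -3·(20/3)²·(20-(20/3))²/(24·10000) = -8/81 m
Load 2 — applied couple M₀=11 kN·m at a=40/3 m (b=L-a=20/3):
  y_2 = (R_Ax³/6 - M_Ax²/2)/EI  [x≤a] with R_A=11/15, M_A=11/3 = ((11/15)·(20/3)³/6 - (11/3)·(20/3)²/2)/10000 = -11/2430 m
Load 3 — applied couple M₀=-10 kN·m at a=5 m (b=L-a=15):
  y_3 = (R_Ax³/6 - M_Ax²/2 - M₀(x-a)²/2)/EI  [x>a] with R_A=-9/16, M_A=15/8 = ((-9/16)·(20/3)³/6 - (15/8)·(20/3)²/2 - (-10)·((20/3)-5)²/2)/10000 = -1/180 m
Superposition: y = Σ y_i = -529/4860 m ≈ -0.108848 m

y(20/3) = -529/4860 m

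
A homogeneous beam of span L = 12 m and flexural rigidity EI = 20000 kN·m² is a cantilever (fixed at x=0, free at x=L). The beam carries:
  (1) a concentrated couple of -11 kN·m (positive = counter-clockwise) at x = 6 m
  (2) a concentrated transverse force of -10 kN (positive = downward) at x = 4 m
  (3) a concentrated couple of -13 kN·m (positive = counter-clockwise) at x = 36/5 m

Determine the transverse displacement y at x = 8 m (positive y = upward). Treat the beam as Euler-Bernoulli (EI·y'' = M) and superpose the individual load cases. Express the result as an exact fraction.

Load 1 — applied couple M₀=-11 kN·m at a=6 m (b=L-a=6):
  y_1 = M₀a(2x-a)/(2EI)  [x>a] = (-11)·6·(2·8-6)/(2·20000) = -33/2000 m
Load 2 — point force P=-10 kN at a=4 m (b=L-a=8):
  y_2 = -Pa²(3x-a)/(6EI)  [x>a] = -(-10)·4²·(3·8-4)/(6·20000) = 2/75 m
Load 3 — applied couple M₀=-13 kN·m at a=36/5 m (b=L-a=24/5):
  y_3 = M₀a(2x-a)/(2EI)  [x>a] = (-13)·(36/5)·(2·8-(36/5))/(2·20000) = -1287/62500 m
Superposition: y = Σ y_i = -7819/750000 m ≈ -0.010425 m

y(8) = -7819/750000 m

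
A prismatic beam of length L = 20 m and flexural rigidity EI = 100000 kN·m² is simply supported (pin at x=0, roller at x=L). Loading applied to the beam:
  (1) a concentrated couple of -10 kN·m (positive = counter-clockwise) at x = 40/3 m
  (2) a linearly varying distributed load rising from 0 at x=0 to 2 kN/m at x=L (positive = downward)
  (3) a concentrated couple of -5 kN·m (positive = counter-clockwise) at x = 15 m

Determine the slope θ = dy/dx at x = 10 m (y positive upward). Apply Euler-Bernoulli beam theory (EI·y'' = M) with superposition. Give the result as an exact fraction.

θ(10) = -61/288000 rad

Load 1 — applied couple M₀=-10 kN·m at a=40/3 m (b=L-a=20/3):
  θ_1 = (M₀x²/(2L)+C₁)/EI  [x≤a] with C₁=M₀(3b²-L²)/(6L)=200/9 = ((-10)·10²/(2·20)+(200/9))/100000 = -1/36000 rad
Load 2 — triangular load w₀=2 kN/m (0→w₀ over full span):
  θ_2 = -w₀(7L⁴-30L²x²+15x⁴)/(360LEI) = -2·(7·20⁴-30·20²·10²+15·10⁴)/(360·20·100000) = -7/36000 rad
Load 3 — applied couple M₀=-5 kN·m at a=15 m (b=L-a=5):
  θ_3 = (M₀x²/(2L)+C₁)/EI  [x≤a] with C₁=M₀(3b²-L²)/(6L)=325/24 = ((-5)·10²/(2·20)+(325/24))/100000 = 1/96000 rad
Superposition: θ = Σ θ_i = -61/288000 rad ≈ -0.000212 rad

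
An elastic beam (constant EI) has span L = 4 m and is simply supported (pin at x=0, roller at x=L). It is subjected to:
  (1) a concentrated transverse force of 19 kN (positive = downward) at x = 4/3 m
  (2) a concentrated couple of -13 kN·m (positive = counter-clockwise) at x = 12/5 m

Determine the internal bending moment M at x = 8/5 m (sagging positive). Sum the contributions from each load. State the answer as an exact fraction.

Load 1 — point force P=19 kN at a=4/3 m (b=L-a=8/3):
  M_1 = Pa(L-x)/L  [x>a] = 19·(4/3)·(4-(8/5))/4 = 76/5 kN·m
Load 2 — applied couple M₀=-13 kN·m at a=12/5 m (b=L-a=8/5):
  M_2 = M₀x/L  [x≤a] = (-13)·(8/5)/4 = -26/5 kN·m
Superposition: M = Σ M_i = 10 kN·m ≈ 10.000000 kN·m

M(8/5) = 10 kN·m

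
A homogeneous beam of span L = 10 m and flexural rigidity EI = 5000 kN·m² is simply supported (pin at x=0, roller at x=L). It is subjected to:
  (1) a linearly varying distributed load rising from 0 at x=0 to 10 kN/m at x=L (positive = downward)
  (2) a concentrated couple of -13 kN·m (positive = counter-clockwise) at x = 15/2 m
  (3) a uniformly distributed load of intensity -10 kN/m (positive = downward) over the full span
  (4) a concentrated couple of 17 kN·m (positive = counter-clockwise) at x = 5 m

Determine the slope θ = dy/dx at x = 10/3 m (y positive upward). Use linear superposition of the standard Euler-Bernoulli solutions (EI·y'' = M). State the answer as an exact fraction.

Load 1 — triangular load w₀=10 kN/m (0→w₀ over full span):
  θ_1 = -w₀(7L⁴-30L²x²+15x⁴)/(360LEI) = -10·(7·10⁴-30·10²·(10/3)²+15·(10/3)⁴)/(360·10·5000) = -26/1215 rad
Load 2 — applied couple M₀=-13 kN·m at a=15/2 m (b=L-a=5/2):
  θ_2 = (M₀x²/(2L)+C₁)/EI  [x≤a] with C₁=M₀(3b²-L²)/(6L)=845/48 = ((-13)·(10/3)²/(2·10)+(845/48))/5000 = 299/144000 rad
Load 3 — uniform load w=-10 kN/m over full span:
  θ_3 = -w(L³-6Lx²+4x³)/(24EI) = -(-10)·(10³-6·10·(10/3)²+4·(10/3)³)/(24·5000) = 13/324 rad
Load 4 — applied couple M₀=17 kN·m at a=5 m (b=L-a=5):
  θ_4 = (M₀x²/(2L)+C₁)/EI  [x≤a] with C₁=M₀(3b²-L²)/(6L)=-85/12 = (17·(10/3)²/(2·10)+(-85/12))/5000 = 17/36000 rad
Superposition: θ = Σ θ_i = 82709/3888000 rad ≈ 0.021273 rad

θ(10/3) = 82709/3888000 rad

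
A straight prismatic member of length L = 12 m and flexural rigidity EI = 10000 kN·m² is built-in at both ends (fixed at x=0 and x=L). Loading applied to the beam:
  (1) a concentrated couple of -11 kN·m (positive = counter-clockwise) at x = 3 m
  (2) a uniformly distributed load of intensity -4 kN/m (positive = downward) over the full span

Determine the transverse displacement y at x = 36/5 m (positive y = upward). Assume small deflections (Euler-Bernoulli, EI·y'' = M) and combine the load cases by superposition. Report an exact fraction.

Load 1 — applied couple M₀=-11 kN·m at a=3 m (b=L-a=9):
  y_1 = (R_Ax³/6 - M_Ax²/2 - M₀(x-a)²/2)/EI  [x>a] with R_A=-33/32, M_A=33/16 = ((-33/32)·(36/5)³/6 - (33/16)·(36/5)²/2 - (-11)·((36/5)-3)²/2)/10000 = -1287/625000 m
Load 2 — uniform load w=-4 kN/m over full span:
  y_2 = -wx²(L-x)²/(24EI) = -(-4)·(36/5)²·(12-(36/5))²/(24·10000) = 7776/390625 m
Superposition: y = Σ y_i = 55773/3125000 m ≈ 0.017847 m

y(36/5) = 55773/3125000 m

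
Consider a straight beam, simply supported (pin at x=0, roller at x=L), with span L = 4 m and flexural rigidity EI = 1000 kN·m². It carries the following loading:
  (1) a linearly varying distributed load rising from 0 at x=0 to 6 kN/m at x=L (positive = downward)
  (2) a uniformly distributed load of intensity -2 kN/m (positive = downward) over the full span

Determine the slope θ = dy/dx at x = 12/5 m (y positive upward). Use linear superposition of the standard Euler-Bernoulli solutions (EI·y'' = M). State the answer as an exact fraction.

Load 1 — triangular load w₀=6 kN/m (0→w₀ over full span):
  θ_1 = -w₀(7L⁴-30L²x²+15x⁴)/(360LEI) = -6·(7·4⁴-30·4²·(12/5)²+15·(12/5)⁴)/(360·4·1000) = 464/234375 rad
Load 2 — uniform load w=-2 kN/m over full span:
  θ_2 = -w(L³-6Lx²+4x³)/(24EI) = -(-2)·(4³-6·4·(12/5)²+4·(12/5)³)/(24·1000) = -74/46875 rad
Superposition: θ = Σ θ_i = 94/234375 rad ≈ 0.000401 rad

θ(12/5) = 94/234375 rad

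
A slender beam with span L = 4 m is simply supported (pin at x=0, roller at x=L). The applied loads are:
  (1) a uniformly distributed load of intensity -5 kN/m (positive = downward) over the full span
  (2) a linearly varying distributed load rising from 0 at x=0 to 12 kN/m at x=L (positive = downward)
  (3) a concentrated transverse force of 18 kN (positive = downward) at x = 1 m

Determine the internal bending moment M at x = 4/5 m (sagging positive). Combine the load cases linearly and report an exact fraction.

M(4/5) = 1318/125 kN·m

Load 1 — uniform load w=-5 kN/m over full span:
  M_1 = wx(L-x)/2 = (-5)·(4/5)·(4-(4/5))/2 = -32/5 kN·m
Load 2 — triangular load w₀=12 kN/m (0→w₀ over full span):
  M_2 = w₀Lx/6 - w₀x³/(6L) = 12·4·(4/5)/6 - 12·(4/5)³/(6·4) = 768/125 kN·m
Load 3 — point force P=18 kN at a=1 m (b=L-a=3):
  M_3 = Pbx/L  [x≤a] = 18·3·(4/5)/4 = 54/5 kN·m
Superposition: M = Σ M_i = 1318/125 kN·m ≈ 10.544000 kN·m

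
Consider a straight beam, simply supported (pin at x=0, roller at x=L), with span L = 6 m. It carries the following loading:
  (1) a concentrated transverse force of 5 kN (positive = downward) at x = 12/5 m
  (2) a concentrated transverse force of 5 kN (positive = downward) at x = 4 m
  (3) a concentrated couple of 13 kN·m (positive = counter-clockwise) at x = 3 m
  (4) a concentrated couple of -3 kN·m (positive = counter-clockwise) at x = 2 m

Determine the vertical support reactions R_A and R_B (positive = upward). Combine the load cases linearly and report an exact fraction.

R_A = 19/3 kN, R_B = 11/3 kN

Load 1 — point force P=5 kN at a=12/5 m (b=L-a=18/5):
  R_A = Pb/L = 5·(18/5)/6 = 3 kN
  R_B = Pa/L = 5·(12/5)/6 = 2 kN
Load 2 — point force P=5 kN at a=4 m (b=L-a=2):
  R_A = Pb/L = 5·2/6 = 5/3 kN
  R_B = Pa/L = 5·4/6 = 10/3 kN
Load 3 — applied couple M₀=13 kN·m at a=3 m (b=L-a=3):
  R_A = M₀/L = 13/6 kN
  R_B = -M₀/L = -13/6 kN
Load 4 — applied couple M₀=-3 kN·m at a=2 m (b=L-a=4):
  R_A = M₀/L = (-3)/6 = -1/2 kN
  R_B = -M₀/L = -(-3)/6 = 1/2 kN
Superposition: R_A = 19/3 kN, R_B = 11/3 kN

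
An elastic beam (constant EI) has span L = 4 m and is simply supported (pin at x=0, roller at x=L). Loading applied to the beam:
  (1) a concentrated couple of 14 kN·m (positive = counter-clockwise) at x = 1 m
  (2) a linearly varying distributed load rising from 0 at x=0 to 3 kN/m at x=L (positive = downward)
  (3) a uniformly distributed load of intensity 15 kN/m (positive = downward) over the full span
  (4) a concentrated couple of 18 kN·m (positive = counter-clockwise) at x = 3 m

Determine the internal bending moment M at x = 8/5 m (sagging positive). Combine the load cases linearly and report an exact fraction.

M(8/5) = 3786/125 kN·m

Load 1 — applied couple M₀=14 kN·m at a=1 m (b=L-a=3):
  M_1 = M₀x/L - M₀  [x>a] = 14·(8/5)/4 - 14 = -42/5 kN·m
Load 2 — triangular load w₀=3 kN/m (0→w₀ over full span):
  M_2 = w₀Lx/6 - w₀x³/(6L) = 3·4·(8/5)/6 - 3·(8/5)³/(6·4) = 336/125 kN·m
Load 3 — uniform load w=15 kN/m over full span:
  M_3 = wx(L-x)/2 = 15·(8/5)·(4-(8/5))/2 = 144/5 kN·m
Load 4 — applied couple M₀=18 kN·m at a=3 m (b=L-a=1):
  M_4 = M₀x/L  [x≤a] = 18·(8/5)/4 = 36/5 kN·m
Superposition: M = Σ M_i = 3786/125 kN·m ≈ 30.288000 kN·m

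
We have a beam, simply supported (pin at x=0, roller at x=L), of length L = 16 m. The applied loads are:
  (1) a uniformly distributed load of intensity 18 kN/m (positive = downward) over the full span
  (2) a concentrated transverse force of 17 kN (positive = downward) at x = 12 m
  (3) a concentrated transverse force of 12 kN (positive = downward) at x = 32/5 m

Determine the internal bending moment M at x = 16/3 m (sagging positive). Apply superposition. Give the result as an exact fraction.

Load 1 — uniform load w=18 kN/m over full span:
  M_1 = wx(L-x)/2 = 18·(16/3)·(16-(16/3))/2 = 512 kN·m
Load 2 — point force P=17 kN at a=12 m (b=L-a=4):
  M_2 = Pbx/L  [x≤a] = 17·4·(16/3)/16 = 68/3 kN·m
Load 3 — point force P=12 kN at a=32/5 m (b=L-a=48/5):
  M_3 = Pbx/L  [x≤a] = 12·(48/5)·(16/3)/16 = 192/5 kN·m
Superposition: M = Σ M_i = 8596/15 kN·m ≈ 573.066667 kN·m

M(16/3) = 8596/15 kN·m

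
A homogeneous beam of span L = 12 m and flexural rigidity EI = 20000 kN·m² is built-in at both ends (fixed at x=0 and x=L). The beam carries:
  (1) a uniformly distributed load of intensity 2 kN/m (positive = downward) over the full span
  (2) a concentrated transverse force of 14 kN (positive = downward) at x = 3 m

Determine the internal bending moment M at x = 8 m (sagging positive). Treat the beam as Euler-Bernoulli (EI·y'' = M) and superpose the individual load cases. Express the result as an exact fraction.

M(8) = 71/8 kN·m

Load 1 — uniform load w=2 kN/m over full span:
  M_1 = wLx/2 - wL²/12 - wx²/2 = 2·12·8/2 - 2·12²/12 - 2·8²/2 = 8 kN·m
Load 2 — point force P=14 kN at a=3 m (b=L-a=9):
  M_2 = Pa²(a+3b)(L-x)/L³ - Pa²b/L²  [x>a] = 14·3²·(3+3·9)·(12-8)/12³ - 14·3²·9/12² = 7/8 kN·m
Superposition: M = Σ M_i = 71/8 kN·m ≈ 8.875000 kN·m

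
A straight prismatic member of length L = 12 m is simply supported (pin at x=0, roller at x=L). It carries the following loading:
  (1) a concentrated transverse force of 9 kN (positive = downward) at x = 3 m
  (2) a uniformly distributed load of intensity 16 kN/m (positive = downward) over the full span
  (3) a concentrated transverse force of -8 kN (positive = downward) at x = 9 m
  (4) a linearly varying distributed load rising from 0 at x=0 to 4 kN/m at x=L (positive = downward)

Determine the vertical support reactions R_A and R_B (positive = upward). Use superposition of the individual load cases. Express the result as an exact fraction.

R_A = 435/4 kN, R_B = 433/4 kN

Load 1 — point force P=9 kN at a=3 m (b=L-a=9):
  R_A = Pb/L = 9·9/12 = 27/4 kN
  R_B = Pa/L = 9·3/12 = 9/4 kN
Load 2 — uniform load w=16 kN/m over full span:
  R_A = wL/2 = 16·12/2 = 96 kN
  R_B = wL/2 = 16·12/2 = 96 kN
Load 3 — point force P=-8 kN at a=9 m (b=L-a=3):
  R_A = Pb/L = (-8)·3/12 = -2 kN
  R_B = Pa/L = (-8)·9/12 = -6 kN
Load 4 — triangular load w₀=4 kN/m (0→w₀ over full span):
  R_A = w₀L/6 = 4·12/6 = 8 kN
  R_B = w₀L/3 = 4·12/3 = 16 kN
Superposition: R_A = 435/4 kN, R_B = 433/4 kN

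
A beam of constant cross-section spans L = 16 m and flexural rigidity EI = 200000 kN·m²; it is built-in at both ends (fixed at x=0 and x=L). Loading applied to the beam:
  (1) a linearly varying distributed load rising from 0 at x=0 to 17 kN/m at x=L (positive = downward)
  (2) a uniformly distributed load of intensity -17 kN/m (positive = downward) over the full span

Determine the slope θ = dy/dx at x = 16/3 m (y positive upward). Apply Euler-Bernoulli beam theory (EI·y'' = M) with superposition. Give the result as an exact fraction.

Load 1 — triangular load w₀=17 kN/m (0→w₀ over full span):
  θ_1 = -w₀(2x(L-x)(L-2x)(x+2L)+x²(L-x)²)/(120LEI) = -17·(2·(16/3)·(16-(16/3))·(16-2·(16/3))·((16/3)+2·16)+(16/3)²·(16-(16/3))²)/(120·16·200000) = -4352/3796875 rad
Load 2 — uniform load w=-17 kN/m over full span:
  θ_2 = -wx(L-x)(L-2x)/(12EI) = -(-17)·(16/3)·(16-(16/3))·(16-2·(16/3))/(12·200000) = 544/253125 rad
Superposition: θ = Σ θ_i = 3808/3796875 rad ≈ 0.001003 rad

θ(16/3) = 3808/3796875 rad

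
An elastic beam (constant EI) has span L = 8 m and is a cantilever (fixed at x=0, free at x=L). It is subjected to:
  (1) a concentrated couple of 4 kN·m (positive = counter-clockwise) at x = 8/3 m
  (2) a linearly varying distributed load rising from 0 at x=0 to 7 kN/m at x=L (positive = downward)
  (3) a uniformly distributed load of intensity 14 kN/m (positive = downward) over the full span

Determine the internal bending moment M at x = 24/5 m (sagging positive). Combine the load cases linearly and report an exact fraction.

M(24/5) = -38528/375 kN·m

Load 1 — applied couple M₀=4 kN·m at a=8/3 m (b=L-a=16/3):
  M_1 = 0  [x>a] = 0 kN·m
Load 2 — triangular load w₀=7 kN/m (0→w₀ over full span):
  M_2 = w₀Lx/2 - w₀L²/3 - w₀x³/(6L) = 7·8·(24/5)/2 - 7·8²/3 - 7·(24/5)³/(6·8) = -11648/375 kN·m
Load 3 — uniform load w=14 kN/m over full span:
  M_3 = -w(L-x)²/2 = -14·(8-(24/5))²/2 = -1792/25 kN·m
Superposition: M = Σ M_i = -38528/375 kN·m ≈ -102.741333 kN·m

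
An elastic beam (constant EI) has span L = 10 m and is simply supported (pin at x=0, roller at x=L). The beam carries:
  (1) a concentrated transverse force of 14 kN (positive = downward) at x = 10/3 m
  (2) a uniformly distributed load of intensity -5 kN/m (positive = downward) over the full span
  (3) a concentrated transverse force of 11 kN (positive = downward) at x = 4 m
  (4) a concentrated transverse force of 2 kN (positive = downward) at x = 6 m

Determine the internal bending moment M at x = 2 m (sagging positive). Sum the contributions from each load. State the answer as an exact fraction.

Load 1 — point force P=14 kN at a=10/3 m (b=L-a=20/3):
  M_1 = Pbx/L  [x≤a] = 14·(20/3)·2/10 = 56/3 kN·m
Load 2 — uniform load w=-5 kN/m over full span:
  M_2 = wx(L-x)/2 = (-5)·2·(10-2)/2 = -40 kN·m
Load 3 — point force P=11 kN at a=4 m (b=L-a=6):
  M_3 = Pbx/L  [x≤a] = 11·6·2/10 = 66/5 kN·m
Load 4 — point force P=2 kN at a=6 m (b=L-a=4):
  M_4 = Pbx/L  [x≤a] = 2·4·2/10 = 8/5 kN·m
Superposition: M = Σ M_i = -98/15 kN·m ≈ -6.533333 kN·m

M(2) = -98/15 kN·m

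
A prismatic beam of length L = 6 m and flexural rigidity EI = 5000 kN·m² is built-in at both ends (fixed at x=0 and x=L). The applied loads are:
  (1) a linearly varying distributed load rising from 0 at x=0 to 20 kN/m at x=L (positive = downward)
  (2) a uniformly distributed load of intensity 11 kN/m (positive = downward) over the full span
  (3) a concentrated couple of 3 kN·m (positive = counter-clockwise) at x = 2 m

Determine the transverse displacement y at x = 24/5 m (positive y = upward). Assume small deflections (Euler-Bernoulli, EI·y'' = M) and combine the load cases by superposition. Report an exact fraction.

Load 1 — triangular load w₀=20 kN/m (0→w₀ over full span):
  y_1 = -w₀x²(L-x)²(x+2L)/(120LEI) = -20·(24/5)²·(6-(24/5))²·((24/5)+2·6)/(120·6·5000) = -6048/1953125 m
Load 2 — uniform load w=11 kN/m over full span:
  y_2 = -wx²(L-x)²/(24EI) = -11·(24/5)²·(6-(24/5))²/(24·5000) = -1188/390625 m
Load 3 — applied couple M₀=3 kN·m at a=2 m (b=L-a=4):
  y_3 = (R_Ax³/6 - M_Ax²/2 - M₀(x-a)²/2)/EI  [x>a] with R_A=2/3, M_A=0 = ((2/3)·(24/5)³/6 - 0·(24/5)²/2 - 3·((24/5)-2)²/2)/5000 = 33/312500 m
Superposition: y = Σ y_i = -47127/7812500 m ≈ -0.006032 m

y(24/5) = -47127/7812500 m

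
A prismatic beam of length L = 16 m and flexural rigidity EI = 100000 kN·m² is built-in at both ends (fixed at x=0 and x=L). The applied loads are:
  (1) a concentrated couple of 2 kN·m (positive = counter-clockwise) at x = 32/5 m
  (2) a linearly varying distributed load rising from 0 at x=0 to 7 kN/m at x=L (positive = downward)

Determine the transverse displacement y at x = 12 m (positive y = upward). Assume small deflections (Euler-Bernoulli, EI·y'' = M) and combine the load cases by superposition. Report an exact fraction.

Load 1 — applied couple M₀=2 kN·m at a=32/5 m (b=L-a=48/5):
  y_1 = (R_Ax³/6 - M_Ax²/2 - M₀(x-a)²/2)/EI  [x>a] with R_A=9/50, M_A=6/25 = ((9/50)·12³/6 - (6/25)·12²/2 - 2·(12-(32/5))²/2)/100000 = 1/31250 m
Load 2 — triangular load w₀=7 kN/m (0→w₀ over full span):
  y_2 = -w₀x²(L-x)²(x+2L)/(120LEI) = -7·12²·(16-12)²·(12+2·16)/(120·16·100000) = -231/62500 m
Superposition: y = Σ y_i = -229/62500 m ≈ -0.003664 m

y(12) = -229/62500 m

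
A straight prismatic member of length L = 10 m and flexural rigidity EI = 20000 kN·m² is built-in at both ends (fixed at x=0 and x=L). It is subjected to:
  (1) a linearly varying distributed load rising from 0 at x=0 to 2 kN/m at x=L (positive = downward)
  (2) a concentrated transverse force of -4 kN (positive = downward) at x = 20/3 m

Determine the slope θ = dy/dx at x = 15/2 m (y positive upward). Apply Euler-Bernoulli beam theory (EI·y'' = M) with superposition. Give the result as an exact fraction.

θ(15/2) = 113/921600 rad

Load 1 — triangular load w₀=2 kN/m (0→w₀ over full span):
  θ_1 = -w₀(2x(L-x)(L-2x)(x+2L)+x²(L-x)²)/(120LEI) = -2·(2·(15/2)·(10-(15/2))·(10-2·(15/2))·((15/2)+2·10)+(15/2)²·(10-(15/2))²)/(120·10·20000) = 41/102400 rad
Load 2 — point force P=-4 kN at a=20/3 m (b=L-a=10/3):
  θ_2 = Pa²(L-x)(2bL-(3b+a)(L-x))/(2L³EI)  [x>a] = (-4)·(20/3)²·(10-(15/2))·(2·(10/3)·10-(3·(10/3)+(20/3))·(10-(15/2)))/(2·10³·20000) = -1/3600 rad
Superposition: θ = Σ θ_i = 113/921600 rad ≈ 0.000123 rad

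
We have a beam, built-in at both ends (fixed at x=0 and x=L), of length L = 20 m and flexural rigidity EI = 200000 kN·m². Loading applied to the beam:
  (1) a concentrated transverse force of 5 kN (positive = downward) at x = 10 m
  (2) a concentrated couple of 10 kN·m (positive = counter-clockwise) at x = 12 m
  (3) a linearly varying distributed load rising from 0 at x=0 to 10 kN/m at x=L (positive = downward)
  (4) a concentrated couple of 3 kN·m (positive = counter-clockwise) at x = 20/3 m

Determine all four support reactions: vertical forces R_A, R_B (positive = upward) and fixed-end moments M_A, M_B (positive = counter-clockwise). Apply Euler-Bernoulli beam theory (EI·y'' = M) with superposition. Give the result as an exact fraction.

Load 1 — point force P=5 kN at a=10 m (b=L-a=10):
  R_A = Pb²(3a+b)/L³ = 5·10²·(3·10+10)/20³ = 5/2 kN
  M_A = Pab²/L² = 5·10·10²/20² = 25/2 kN·m
  R_B = Pa²(a+3b)/L³ = 5·10²·(10+3·10)/20³ = 5/2 kN
  M_B = -Pa²b/L² = -5·10²·10/20² = -25/2 kN·m
Load 2 — applied couple M₀=10 kN·m at a=12 m (b=L-a=8):
  R_A = 6M₀ab/L³ = 6·10·12·8/20³ = 18/25 kN
  M_A = M₀b(2a-b)/L² = 10·8·(2·12-8)/20² = 16/5 kN·m
  R_B = -6M₀ab/L³ = -6·10·12·8/20³ = -18/25 kN
  M_B = M₀a(2b-a)/L² = 10·12·(2·8-12)/20² = 6/5 kN·m
Load 3 — triangular load w₀=10 kN/m (0→w₀ over full span):
  R_A = 3w₀L/20 = 3·10·20/20 = 30 kN
  M_A = w₀L²/30 = 10·20²/30 = 400/3 kN·m
  R_B = 7w₀L/20 = 7·10·20/20 = 70 kN
  M_B = -w₀L²/20 = -10·20²/20 = -200 kN·m
Load 4 — applied couple M₀=3 kN·m at a=20/3 m (b=L-a=40/3):
  R_A = 6M₀ab/L³ = 6·3·(20/3)·(40/3)/20³ = 1/5 kN
  M_A = M₀b(2a-b)/L² = 3·(40/3)·(2·(20/3)-(40/3))/20² = 0 kN·m
  R_B = -6M₀ab/L³ = -6·3·(20/3)·(40/3)/20³ = -1/5 kN
  M_B = M₀a(2b-a)/L² = 3·(20/3)·(2·(40/3)-(20/3))/20² = 1 kN·m
Superposition: R_A = 1671/50 kN, M_A = 4471/30 kN·m, R_B = 3579/50 kN, M_B = -2103/10 kN·m

R_A = 1671/50 kN, M_A = 4471/30 kN·m, R_B = 3579/50 kN, M_B = -2103/10 kN·m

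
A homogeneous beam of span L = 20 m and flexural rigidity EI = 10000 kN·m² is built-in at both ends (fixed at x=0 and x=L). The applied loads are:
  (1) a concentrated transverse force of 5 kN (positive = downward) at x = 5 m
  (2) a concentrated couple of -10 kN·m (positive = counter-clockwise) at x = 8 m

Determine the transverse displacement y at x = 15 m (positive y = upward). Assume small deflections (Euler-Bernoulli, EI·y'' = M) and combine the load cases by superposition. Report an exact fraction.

y(15) = -517/76800 m

Load 1 — point force P=5 kN at a=5 m (b=L-a=15):
  y_1 = -Pa²(L-x)²(3bL-(3b+a)(L-x))/(6L³EI)  [x>a] = -5·5²·(20-15)²·(3·15·20-(3·15+5)·(20-15))/(6·20³·10000) = -13/3072 m
Load 2 — applied couple M₀=-10 kN·m at a=8 m (b=L-a=12):
  y_2 = (R_Ax³/6 - M_Ax²/2 - M₀(x-a)²/2)/EI  [x>a] with R_A=-18/25, M_A=-6/5 = ((-18/25)·15³/6 - (-6/5)·15²/2 - (-10)·(15-8)²/2)/10000 = -1/400 m
Superposition: y = Σ y_i = -517/76800 m ≈ -0.006732 m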